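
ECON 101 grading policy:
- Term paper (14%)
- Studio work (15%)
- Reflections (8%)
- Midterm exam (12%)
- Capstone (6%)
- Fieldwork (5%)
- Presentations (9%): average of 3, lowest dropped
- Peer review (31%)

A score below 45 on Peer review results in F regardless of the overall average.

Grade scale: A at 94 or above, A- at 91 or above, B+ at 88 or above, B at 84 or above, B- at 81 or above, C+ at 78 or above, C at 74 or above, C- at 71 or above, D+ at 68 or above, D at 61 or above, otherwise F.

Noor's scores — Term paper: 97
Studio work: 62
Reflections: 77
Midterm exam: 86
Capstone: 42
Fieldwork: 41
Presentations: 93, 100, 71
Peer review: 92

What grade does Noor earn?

Presentations: drop 71 → average of remaining 2 = 193/2 = 96.5
Peer review score 92 ≥ 45: minimum met.
Weighted total:
  Term paper 97 × 0.14 = 13.58
  Studio work 62 × 0.15 = 9.3
  Reflections 77 × 0.08 = 6.16
  Midterm exam 86 × 0.12 = 10.32
  Capstone 42 × 0.06 = 2.52
  Fieldwork 41 × 0.05 = 2.05
  Presentations 96.5 × 0.09 = 8.685
  Peer review 92 × 0.31 = 28.52
Sum = 81.135
81.135 is ≥ 81 and < 84 → B-

B-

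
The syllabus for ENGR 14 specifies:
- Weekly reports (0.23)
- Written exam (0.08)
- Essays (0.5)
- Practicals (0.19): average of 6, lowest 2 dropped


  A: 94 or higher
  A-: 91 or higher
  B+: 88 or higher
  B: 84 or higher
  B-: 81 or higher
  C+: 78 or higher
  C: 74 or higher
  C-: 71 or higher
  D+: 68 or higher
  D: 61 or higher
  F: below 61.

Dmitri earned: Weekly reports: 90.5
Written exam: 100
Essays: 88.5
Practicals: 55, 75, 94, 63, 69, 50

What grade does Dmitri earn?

Practicals: drop 50, 55 → average of remaining 4 = 301/4 = 75.25
Weighted total:
  Weekly reports 90.5 × 0.23 = 20.815
  Written exam 100 × 0.08 = 8
  Essays 88.5 × 0.5 = 44.25
  Practicals 75.25 × 0.19 = 14.2975
Sum = 87.3625
87.3625 is ≥ 84 and < 88 → B

B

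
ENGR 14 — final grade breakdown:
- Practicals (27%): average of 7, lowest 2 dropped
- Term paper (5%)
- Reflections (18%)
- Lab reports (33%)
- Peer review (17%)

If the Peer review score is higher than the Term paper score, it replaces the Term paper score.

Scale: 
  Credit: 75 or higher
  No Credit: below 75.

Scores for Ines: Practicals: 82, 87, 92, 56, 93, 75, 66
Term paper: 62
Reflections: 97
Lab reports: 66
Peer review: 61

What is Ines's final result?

Practicals: drop 56, 66 → average of remaining 5 = 429/5 = 85.8
Peer review (61) ≤ Term paper (62), so Term paper stays at 62.
Weighted total:
  Practicals 85.8 × 0.27 = 23.166
  Term paper 62 × 0.05 = 3.1
  Reflections 97 × 0.18 = 17.46
  Lab reports 66 × 0.33 = 21.78
  Peer review 61 × 0.17 = 10.37
Sum = 75.876
75.876 ≥ 75 → Credit

Credit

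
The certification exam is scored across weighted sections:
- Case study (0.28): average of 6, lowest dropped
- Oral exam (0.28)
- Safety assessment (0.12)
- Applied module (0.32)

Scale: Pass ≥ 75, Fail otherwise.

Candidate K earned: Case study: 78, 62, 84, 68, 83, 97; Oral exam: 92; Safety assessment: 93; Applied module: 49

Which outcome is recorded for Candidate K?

Case study: drop 62 → average of remaining 5 = 410/5 = 82
Weighted total:
  Case study 82 × 0.28 = 22.96
  Oral exam 92 × 0.28 = 25.76
  Safety assessment 93 × 0.12 = 11.16
  Applied module 49 × 0.32 = 15.68
Sum = 75.56
75.56 ≥ 75 → Pass

Pass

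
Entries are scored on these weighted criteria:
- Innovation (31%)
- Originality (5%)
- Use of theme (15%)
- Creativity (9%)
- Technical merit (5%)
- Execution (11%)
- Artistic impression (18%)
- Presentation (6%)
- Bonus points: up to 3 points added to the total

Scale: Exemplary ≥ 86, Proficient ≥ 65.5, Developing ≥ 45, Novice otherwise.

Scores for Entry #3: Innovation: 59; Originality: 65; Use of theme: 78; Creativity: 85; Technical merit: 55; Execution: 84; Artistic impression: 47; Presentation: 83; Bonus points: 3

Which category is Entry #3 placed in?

Weighted total:
  Innovation 59 × 0.31 = 18.29
  Originality 65 × 0.05 = 3.25
  Use of theme 78 × 0.15 = 11.7
  Creativity 85 × 0.09 = 7.65
  Technical merit 55 × 0.05 = 2.75
  Execution 84 × 0.11 = 9.24
  Artistic impression 47 × 0.18 = 8.46
  Presentation 83 × 0.06 = 4.98
Sum = 66.32
Bonus points: 66.32 + 3 = 69.32
69.32 is ≥ 65.5 and < 86 → Proficient

Proficient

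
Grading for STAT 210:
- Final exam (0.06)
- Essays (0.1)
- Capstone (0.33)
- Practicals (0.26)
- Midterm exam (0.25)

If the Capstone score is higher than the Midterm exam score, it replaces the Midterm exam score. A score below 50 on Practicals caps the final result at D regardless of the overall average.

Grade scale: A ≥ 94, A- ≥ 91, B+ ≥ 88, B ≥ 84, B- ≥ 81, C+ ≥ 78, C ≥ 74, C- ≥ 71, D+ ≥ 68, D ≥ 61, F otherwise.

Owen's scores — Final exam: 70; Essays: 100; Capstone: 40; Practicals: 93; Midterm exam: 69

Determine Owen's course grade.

Capstone (40) ≤ Midterm exam (69), so Midterm exam stays at 69.
Practicals score 93 ≥ 50: minimum met.
Weighted total:
  Final exam 70 × 0.06 = 4.2
  Essays 100 × 0.1 = 10
  Capstone 40 × 0.33 = 13.2
  Practicals 93 × 0.26 = 24.18
  Midterm exam 69 × 0.25 = 17.25
Sum = 68.83
68.83 is ≥ 68 and < 71 → D+

D+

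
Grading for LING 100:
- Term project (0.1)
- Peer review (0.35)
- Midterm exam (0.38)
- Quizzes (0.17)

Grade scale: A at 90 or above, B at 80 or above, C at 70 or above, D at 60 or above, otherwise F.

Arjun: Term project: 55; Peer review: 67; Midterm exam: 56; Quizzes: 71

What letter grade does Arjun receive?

Weighted total:
  Term project 55 × 0.1 = 5.5
  Peer review 67 × 0.35 = 23.45
  Midterm exam 56 × 0.38 = 21.28
  Quizzes 71 × 0.17 = 12.07
Sum = 62.3
62.3 is ≥ 60 and < 70 → D

D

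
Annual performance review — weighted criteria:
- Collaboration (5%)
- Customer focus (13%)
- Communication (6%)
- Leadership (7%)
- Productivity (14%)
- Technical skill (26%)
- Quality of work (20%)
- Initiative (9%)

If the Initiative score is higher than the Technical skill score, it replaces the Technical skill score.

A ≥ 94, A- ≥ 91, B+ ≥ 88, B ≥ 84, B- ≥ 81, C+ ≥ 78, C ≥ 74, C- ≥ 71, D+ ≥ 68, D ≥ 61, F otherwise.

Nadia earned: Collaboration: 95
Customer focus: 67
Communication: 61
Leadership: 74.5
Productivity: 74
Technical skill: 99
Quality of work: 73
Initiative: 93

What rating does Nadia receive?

B-

Initiative (93) ≤ Technical skill (99), so Technical skill stays at 99.
Weighted total:
  Collaboration 95 × 0.05 = 4.75
  Customer focus 67 × 0.13 = 8.71
  Communication 61 × 0.06 = 3.66
  Leadership 74.5 × 0.07 = 5.215
  Productivity 74 × 0.14 = 10.36
  Technical skill 99 × 0.26 = 25.74
  Quality of work 73 × 0.2 = 14.6
  Initiative 93 × 0.09 = 8.37
Sum = 81.405
81.405 is ≥ 81 and < 84 → B-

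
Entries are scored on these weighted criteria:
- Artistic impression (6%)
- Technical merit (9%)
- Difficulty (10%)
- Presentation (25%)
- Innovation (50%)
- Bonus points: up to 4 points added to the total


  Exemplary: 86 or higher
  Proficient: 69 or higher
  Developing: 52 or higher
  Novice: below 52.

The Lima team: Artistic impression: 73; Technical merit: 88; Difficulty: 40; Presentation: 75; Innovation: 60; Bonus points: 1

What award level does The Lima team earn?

Weighted total:
  Artistic impression 73 × 0.06 = 4.38
  Technical merit 88 × 0.09 = 7.92
  Difficulty 40 × 0.1 = 4
  Presentation 75 × 0.25 = 18.75
  Innovation 60 × 0.5 = 30
Sum = 65.05
Bonus points: 65.05 + 1 = 66.05
66.05 is ≥ 52 and < 69 → Developing

Developing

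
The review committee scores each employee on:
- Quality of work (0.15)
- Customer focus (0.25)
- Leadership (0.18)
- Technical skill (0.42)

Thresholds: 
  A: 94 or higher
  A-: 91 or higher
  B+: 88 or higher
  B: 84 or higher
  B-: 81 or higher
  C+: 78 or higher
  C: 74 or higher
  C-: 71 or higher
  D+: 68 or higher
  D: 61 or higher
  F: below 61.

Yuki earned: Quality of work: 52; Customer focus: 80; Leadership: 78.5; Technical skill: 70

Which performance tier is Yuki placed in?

Weighted total:
  Quality of work 52 × 0.15 = 7.8
  Customer focus 80 × 0.25 = 20
  Leadership 78.5 × 0.18 = 14.13
  Technical skill 70 × 0.42 = 29.4
Sum = 71.33
71.33 is ≥ 71 and < 74 → C-

C-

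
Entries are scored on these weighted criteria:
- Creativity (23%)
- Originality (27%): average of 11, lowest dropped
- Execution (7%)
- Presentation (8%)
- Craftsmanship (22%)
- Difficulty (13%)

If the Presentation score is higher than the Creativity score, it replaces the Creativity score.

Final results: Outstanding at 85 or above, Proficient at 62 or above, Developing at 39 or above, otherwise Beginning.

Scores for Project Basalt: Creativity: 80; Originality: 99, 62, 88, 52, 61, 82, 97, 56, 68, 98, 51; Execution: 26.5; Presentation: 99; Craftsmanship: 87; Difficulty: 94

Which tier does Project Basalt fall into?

Originality: drop 51 → average of remaining 10 = 763/10 = 76.3
Presentation (99) > Creativity (80), so Creativity counts as 99.
Weighted total:
  Creativity 99 × 0.23 = 22.77
  Originality 76.3 × 0.27 = 20.601
  Execution 26.5 × 0.07 = 1.855
  Presentation 99 × 0.08 = 7.92
  Craftsmanship 87 × 0.22 = 19.14
  Difficulty 94 × 0.13 = 12.22
Sum = 84.506
84.506 is ≥ 62 and < 85 → Proficient

Proficient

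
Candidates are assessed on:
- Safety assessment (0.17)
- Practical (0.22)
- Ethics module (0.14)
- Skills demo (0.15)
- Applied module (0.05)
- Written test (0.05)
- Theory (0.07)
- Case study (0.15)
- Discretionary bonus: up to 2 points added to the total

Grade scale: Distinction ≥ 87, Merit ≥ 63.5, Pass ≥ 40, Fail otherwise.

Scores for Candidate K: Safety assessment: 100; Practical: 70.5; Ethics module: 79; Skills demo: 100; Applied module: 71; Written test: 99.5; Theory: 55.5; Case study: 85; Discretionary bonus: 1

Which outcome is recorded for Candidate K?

Merit

Weighted total:
  Safety assessment 100 × 0.17 = 17
  Practical 70.5 × 0.22 = 15.51
  Ethics module 79 × 0.14 = 11.06
  Skills demo 100 × 0.15 = 15
  Applied module 71 × 0.05 = 3.55
  Written test 99.5 × 0.05 = 4.975
  Theory 55.5 × 0.07 = 3.885
  Case study 85 × 0.15 = 12.75
Sum = 83.73
Discretionary bonus: 83.73 + 1 = 84.73
84.73 is ≥ 63.5 and < 87 → Merit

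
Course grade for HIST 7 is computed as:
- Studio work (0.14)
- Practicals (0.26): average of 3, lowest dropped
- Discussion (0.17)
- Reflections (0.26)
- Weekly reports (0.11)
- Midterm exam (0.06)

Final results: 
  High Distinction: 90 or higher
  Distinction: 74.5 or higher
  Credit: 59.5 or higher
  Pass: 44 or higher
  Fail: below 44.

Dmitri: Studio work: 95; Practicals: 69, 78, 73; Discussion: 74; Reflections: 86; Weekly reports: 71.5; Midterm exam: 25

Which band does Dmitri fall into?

Practicals: drop 69 → average of remaining 2 = 151/2 = 75.5
Weighted total:
  Studio work 95 × 0.14 = 13.3
  Practicals 75.5 × 0.26 = 19.63
  Discussion 74 × 0.17 = 12.58
  Reflections 86 × 0.26 = 22.36
  Weekly reports 71.5 × 0.11 = 7.865
  Midterm exam 25 × 0.06 = 1.5
Sum = 77.235
77.235 is ≥ 74.5 and < 90 → Distinction

Distinction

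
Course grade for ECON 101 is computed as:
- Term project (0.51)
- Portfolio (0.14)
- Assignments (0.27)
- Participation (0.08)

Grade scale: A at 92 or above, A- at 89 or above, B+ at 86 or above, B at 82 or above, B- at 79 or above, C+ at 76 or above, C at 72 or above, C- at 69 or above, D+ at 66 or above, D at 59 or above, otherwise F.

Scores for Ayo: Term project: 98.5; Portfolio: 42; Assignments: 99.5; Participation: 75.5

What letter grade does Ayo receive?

A-

Weighted total:
  Term project 98.5 × 0.51 = 50.235
  Portfolio 42 × 0.14 = 5.88
  Assignments 99.5 × 0.27 = 26.865
  Participation 75.5 × 0.08 = 6.04
Sum = 89.02
89.02 is ≥ 89 and < 92 → A-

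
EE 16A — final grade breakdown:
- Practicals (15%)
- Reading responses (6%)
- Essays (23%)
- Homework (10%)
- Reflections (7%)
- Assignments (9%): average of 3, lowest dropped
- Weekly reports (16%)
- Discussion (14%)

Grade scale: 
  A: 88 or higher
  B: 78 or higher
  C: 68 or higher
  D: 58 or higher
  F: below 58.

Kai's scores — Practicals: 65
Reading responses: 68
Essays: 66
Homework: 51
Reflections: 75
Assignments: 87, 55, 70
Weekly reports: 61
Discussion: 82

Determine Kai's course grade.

Assignments: drop 55 → average of remaining 2 = 157/2 = 78.5
Weighted total:
  Practicals 65 × 0.15 = 9.75
  Reading responses 68 × 0.06 = 4.08
  Essays 66 × 0.23 = 15.18
  Homework 51 × 0.1 = 5.1
  Reflections 75 × 0.07 = 5.25
  Assignments 78.5 × 0.09 = 7.065
  Weekly reports 61 × 0.16 = 9.76
  Discussion 82 × 0.14 = 11.48
Sum = 67.665
67.665 is ≥ 58 and < 68 → D

D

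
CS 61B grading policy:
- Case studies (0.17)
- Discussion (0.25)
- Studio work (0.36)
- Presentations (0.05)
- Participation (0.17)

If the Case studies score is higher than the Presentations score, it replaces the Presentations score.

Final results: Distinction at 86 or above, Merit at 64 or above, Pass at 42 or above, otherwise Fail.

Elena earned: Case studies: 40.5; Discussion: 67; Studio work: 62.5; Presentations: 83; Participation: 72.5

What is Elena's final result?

Case studies (40.5) ≤ Presentations (83), so Presentations stays at 83.
Weighted total:
  Case studies 40.5 × 0.17 = 6.885
  Discussion 67 × 0.25 = 16.75
  Studio work 62.5 × 0.36 = 22.5
  Presentations 83 × 0.05 = 4.15
  Participation 72.5 × 0.17 = 12.325
Sum = 62.61
62.61 is ≥ 42 and < 64 → Pass

Pass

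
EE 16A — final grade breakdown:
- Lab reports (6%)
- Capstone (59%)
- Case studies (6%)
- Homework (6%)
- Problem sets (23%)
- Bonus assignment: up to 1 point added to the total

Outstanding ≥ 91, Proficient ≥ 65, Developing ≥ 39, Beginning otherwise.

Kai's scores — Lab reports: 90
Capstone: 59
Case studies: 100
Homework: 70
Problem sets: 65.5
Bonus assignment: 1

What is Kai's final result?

Proficient

Weighted total:
  Lab reports 90 × 0.06 = 5.4
  Capstone 59 × 0.59 = 34.81
  Case studies 100 × 0.06 = 6
  Homework 70 × 0.06 = 4.2
  Problem sets 65.5 × 0.23 = 15.065
Sum = 65.475
Bonus assignment: 65.475 + 1 = 66.475
66.475 is ≥ 65 and < 91 → Proficient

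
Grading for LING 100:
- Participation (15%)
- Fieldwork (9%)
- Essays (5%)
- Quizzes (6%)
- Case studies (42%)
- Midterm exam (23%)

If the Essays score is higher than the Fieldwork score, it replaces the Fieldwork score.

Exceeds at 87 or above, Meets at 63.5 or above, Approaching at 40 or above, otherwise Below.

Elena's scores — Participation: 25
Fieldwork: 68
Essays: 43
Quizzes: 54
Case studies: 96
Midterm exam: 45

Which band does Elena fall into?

Meets

Essays (43) ≤ Fieldwork (68), so Fieldwork stays at 68.
Weighted total:
  Participation 25 × 0.15 = 3.75
  Fieldwork 68 × 0.09 = 6.12
  Essays 43 × 0.05 = 2.15
  Quizzes 54 × 0.06 = 3.24
  Case studies 96 × 0.42 = 40.32
  Midterm exam 45 × 0.23 = 10.35
Sum = 65.93
65.93 is ≥ 63.5 and < 87 → Meets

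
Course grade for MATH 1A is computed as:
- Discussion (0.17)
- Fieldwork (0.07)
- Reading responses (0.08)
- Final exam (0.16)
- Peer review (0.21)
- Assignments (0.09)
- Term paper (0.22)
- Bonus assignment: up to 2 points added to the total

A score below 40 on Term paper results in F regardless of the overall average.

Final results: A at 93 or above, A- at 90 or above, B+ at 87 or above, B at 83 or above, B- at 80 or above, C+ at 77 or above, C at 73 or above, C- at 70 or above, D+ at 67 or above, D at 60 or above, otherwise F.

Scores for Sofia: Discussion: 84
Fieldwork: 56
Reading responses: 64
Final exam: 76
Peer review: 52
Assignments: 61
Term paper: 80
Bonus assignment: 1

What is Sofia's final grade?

C-

Term paper score 80 ≥ 40: minimum met.
Weighted total:
  Discussion 84 × 0.17 = 14.28
  Fieldwork 56 × 0.07 = 3.92
  Reading responses 64 × 0.08 = 5.12
  Final exam 76 × 0.16 = 12.16
  Peer review 52 × 0.21 = 10.92
  Assignments 61 × 0.09 = 5.49
  Term paper 80 × 0.22 = 17.6
Sum = 69.49
Bonus assignment: 69.49 + 1 = 70.49
70.49 is ≥ 70 and < 73 → C-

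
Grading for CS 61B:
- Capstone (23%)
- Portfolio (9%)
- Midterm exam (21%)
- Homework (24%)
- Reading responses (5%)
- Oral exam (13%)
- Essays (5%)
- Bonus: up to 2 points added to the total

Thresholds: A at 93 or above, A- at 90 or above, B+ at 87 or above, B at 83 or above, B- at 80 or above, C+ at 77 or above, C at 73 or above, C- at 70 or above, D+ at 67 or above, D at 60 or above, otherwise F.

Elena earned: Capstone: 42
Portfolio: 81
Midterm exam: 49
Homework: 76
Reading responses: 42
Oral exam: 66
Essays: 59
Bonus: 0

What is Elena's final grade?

Weighted total:
  Capstone 42 × 0.23 = 9.66
  Portfolio 81 × 0.09 = 7.29
  Midterm exam 49 × 0.21 = 10.29
  Homework 76 × 0.24 = 18.24
  Reading responses 42 × 0.05 = 2.1
  Oral exam 66 × 0.13 = 8.58
  Essays 59 × 0.05 = 2.95
Sum = 59.11
Bonus: 59.11 + 0 = 59.11
59.11 < 60 → F

F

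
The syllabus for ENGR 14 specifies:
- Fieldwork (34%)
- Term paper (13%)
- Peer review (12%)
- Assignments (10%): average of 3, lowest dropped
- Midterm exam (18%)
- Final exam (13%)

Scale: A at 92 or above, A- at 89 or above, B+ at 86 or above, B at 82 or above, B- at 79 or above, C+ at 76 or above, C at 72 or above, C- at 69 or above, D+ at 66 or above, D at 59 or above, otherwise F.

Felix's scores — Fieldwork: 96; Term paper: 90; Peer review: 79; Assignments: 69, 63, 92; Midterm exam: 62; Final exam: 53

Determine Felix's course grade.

B-

Assignments: drop 63 → average of remaining 2 = 161/2 = 80.5
Weighted total:
  Fieldwork 96 × 0.34 = 32.64
  Term paper 90 × 0.13 = 11.7
  Peer review 79 × 0.12 = 9.48
  Assignments 80.5 × 0.1 = 8.05
  Midterm exam 62 × 0.18 = 11.16
  Final exam 53 × 0.13 = 6.89
Sum = 79.92
79.92 is ≥ 79 and < 82 → B-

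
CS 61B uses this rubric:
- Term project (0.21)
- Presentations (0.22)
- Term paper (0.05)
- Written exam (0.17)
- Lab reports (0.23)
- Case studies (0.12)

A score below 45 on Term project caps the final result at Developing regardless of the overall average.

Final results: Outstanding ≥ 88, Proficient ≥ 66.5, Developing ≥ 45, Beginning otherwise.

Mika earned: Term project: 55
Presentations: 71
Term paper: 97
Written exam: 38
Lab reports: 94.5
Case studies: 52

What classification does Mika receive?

Developing

Term project score 55 ≥ 45: minimum met.
Weighted total:
  Term project 55 × 0.21 = 11.55
  Presentations 71 × 0.22 = 15.62
  Term paper 97 × 0.05 = 4.85
  Written exam 38 × 0.17 = 6.46
  Lab reports 94.5 × 0.23 = 21.735
  Case studies 52 × 0.12 = 6.24
Sum = 66.455
66.455 is ≥ 45 and < 66.5 → Developing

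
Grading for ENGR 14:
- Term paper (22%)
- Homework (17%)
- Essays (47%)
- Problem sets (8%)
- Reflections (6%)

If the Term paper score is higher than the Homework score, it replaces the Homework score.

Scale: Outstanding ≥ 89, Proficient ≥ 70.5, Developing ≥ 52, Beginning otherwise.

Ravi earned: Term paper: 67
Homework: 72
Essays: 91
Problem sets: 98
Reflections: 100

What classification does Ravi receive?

Proficient

Term paper (67) ≤ Homework (72), so Homework stays at 72.
Weighted total:
  Term paper 67 × 0.22 = 14.74
  Homework 72 × 0.17 = 12.24
  Essays 91 × 0.47 = 42.77
  Problem sets 98 × 0.08 = 7.84
  Reflections 100 × 0.06 = 6
Sum = 83.59
83.59 is ≥ 70.5 and < 89 → Proficient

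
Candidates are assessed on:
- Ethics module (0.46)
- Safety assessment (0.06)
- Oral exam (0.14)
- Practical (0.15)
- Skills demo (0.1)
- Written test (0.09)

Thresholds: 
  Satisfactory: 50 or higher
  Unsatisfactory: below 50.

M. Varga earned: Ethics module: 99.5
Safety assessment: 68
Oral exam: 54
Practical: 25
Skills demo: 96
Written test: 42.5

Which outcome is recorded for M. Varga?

Weighted total:
  Ethics module 99.5 × 0.46 = 45.77
  Safety assessment 68 × 0.06 = 4.08
  Oral exam 54 × 0.14 = 7.56
  Practical 25 × 0.15 = 3.75
  Skills demo 96 × 0.1 = 9.6
  Written test 42.5 × 0.09 = 3.825
Sum = 74.585
74.585 ≥ 50 → Satisfactory

Satisfactory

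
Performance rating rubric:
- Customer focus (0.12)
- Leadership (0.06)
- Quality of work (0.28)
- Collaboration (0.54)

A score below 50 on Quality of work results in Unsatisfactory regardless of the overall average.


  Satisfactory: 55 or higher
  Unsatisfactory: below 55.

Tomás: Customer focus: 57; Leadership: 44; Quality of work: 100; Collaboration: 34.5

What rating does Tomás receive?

Quality of work score 100 ≥ 50: minimum met.
Weighted total:
  Customer focus 57 × 0.12 = 6.84
  Leadership 44 × 0.06 = 2.64
  Quality of work 100 × 0.28 = 28
  Collaboration 34.5 × 0.54 = 18.63
Sum = 56.11
56.11 ≥ 55 → Satisfactory

Satisfactory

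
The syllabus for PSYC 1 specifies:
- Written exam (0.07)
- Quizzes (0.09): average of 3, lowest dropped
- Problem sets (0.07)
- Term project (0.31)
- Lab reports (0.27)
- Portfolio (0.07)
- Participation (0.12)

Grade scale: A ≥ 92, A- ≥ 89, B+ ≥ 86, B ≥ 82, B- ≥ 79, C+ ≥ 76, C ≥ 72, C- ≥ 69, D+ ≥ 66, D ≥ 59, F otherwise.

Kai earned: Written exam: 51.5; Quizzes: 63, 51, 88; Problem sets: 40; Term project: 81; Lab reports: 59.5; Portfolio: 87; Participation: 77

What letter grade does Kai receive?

C-

Quizzes: drop 51 → average of remaining 2 = 151/2 = 75.5
Weighted total:
  Written exam 51.5 × 0.07 = 3.605
  Quizzes 75.5 × 0.09 = 6.795
  Problem sets 40 × 0.07 = 2.8
  Term project 81 × 0.31 = 25.11
  Lab reports 59.5 × 0.27 = 16.065
  Portfolio 87 × 0.07 = 6.09
  Participation 77 × 0.12 = 9.24
Sum = 69.705
69.705 is ≥ 69 and < 72 → C-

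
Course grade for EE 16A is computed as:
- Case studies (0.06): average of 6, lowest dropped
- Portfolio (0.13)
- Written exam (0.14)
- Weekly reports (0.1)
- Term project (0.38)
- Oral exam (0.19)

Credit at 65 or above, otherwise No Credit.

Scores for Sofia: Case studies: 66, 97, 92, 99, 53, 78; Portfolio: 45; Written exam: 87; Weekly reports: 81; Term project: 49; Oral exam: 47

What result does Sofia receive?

Case studies: drop 53 → average of remaining 5 = 432/5 = 86.4
Weighted total:
  Case studies 86.4 × 0.06 = 5.184
  Portfolio 45 × 0.13 = 5.85
  Written exam 87 × 0.14 = 12.18
  Weekly reports 81 × 0.1 = 8.1
  Term project 49 × 0.38 = 18.62
  Oral exam 47 × 0.19 = 8.93
Sum = 58.864
58.864 < 65 → No Credit

No Credit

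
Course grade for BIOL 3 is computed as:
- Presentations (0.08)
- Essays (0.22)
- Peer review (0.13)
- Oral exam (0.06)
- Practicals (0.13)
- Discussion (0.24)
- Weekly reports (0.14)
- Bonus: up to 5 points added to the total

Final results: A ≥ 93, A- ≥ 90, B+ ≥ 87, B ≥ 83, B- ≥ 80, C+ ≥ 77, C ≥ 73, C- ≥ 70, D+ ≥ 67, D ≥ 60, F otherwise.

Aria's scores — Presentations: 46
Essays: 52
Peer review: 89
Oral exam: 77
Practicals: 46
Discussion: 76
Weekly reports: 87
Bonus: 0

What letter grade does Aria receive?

D+

Weighted total:
  Presentations 46 × 0.08 = 3.68
  Essays 52 × 0.22 = 11.44
  Peer review 89 × 0.13 = 11.57
  Oral exam 77 × 0.06 = 4.62
  Practicals 46 × 0.13 = 5.98
  Discussion 76 × 0.24 = 18.24
  Weekly reports 87 × 0.14 = 12.18
Sum = 67.71
Bonus: 67.71 + 0 = 67.71
67.71 is ≥ 67 and < 70 → D+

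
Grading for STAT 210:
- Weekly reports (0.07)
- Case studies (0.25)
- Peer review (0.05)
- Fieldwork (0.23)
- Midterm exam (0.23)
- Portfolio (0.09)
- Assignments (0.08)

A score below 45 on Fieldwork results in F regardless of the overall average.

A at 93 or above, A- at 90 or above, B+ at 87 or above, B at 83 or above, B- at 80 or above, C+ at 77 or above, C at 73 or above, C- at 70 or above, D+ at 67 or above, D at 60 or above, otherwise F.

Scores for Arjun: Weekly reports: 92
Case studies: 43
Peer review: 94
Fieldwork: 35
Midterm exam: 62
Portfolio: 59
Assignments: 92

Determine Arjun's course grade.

Fieldwork score 35 < 45: minimum not met.
Weighted total:
  Weekly reports 92 × 0.07 = 6.44
  Case studies 43 × 0.25 = 10.75
  Peer review 94 × 0.05 = 4.7
  Fieldwork 35 × 0.23 = 8.05
  Midterm exam 62 × 0.23 = 14.26
  Portfolio 59 × 0.09 = 5.31
  Assignments 92 × 0.08 = 7.36
Sum = 56.87
Because the Fieldwork minimum was not met, the result is F.

F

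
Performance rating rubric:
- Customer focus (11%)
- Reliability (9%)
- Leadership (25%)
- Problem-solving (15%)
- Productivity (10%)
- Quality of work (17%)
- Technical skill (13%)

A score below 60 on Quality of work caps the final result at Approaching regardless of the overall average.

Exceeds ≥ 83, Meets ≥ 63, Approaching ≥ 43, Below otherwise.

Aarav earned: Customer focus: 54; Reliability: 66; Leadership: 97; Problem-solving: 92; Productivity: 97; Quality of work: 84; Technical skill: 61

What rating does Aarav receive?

Quality of work score 84 ≥ 60: minimum met.
Weighted total:
  Customer focus 54 × 0.11 = 5.94
  Reliability 66 × 0.09 = 5.94
  Leadership 97 × 0.25 = 24.25
  Problem-solving 92 × 0.15 = 13.8
  Productivity 97 × 0.1 = 9.7
  Quality of work 84 × 0.17 = 14.28
  Technical skill 61 × 0.13 = 7.93
Sum = 81.84
81.84 is ≥ 63 and < 83 → Meets

Meets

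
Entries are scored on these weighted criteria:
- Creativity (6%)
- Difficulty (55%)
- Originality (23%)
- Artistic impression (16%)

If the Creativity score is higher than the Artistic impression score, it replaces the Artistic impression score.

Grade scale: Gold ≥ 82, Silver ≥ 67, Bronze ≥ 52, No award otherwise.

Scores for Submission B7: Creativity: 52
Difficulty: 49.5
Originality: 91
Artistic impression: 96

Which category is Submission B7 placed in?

Bronze

Creativity (52) ≤ Artistic impression (96), so Artistic impression stays at 96.
Weighted total:
  Creativity 52 × 0.06 = 3.12
  Difficulty 49.5 × 0.55 = 27.225
  Originality 91 × 0.23 = 20.93
  Artistic impression 96 × 0.16 = 15.36
Sum = 66.635
66.635 is ≥ 52 and < 67 → Bronze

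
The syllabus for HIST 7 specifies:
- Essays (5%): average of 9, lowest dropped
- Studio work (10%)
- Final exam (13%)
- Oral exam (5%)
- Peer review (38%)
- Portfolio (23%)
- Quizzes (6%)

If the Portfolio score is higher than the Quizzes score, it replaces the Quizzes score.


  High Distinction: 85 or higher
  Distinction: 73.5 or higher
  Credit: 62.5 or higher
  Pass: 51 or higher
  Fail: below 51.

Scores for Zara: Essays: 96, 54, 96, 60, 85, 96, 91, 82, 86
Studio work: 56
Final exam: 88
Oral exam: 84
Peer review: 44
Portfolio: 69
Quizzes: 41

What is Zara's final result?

Essays: drop 54 → average of remaining 8 = 692/8 = 86.5
Portfolio (69) > Quizzes (41), so Quizzes counts as 69.
Weighted total:
  Essays 86.5 × 0.05 = 4.325
  Studio work 56 × 0.1 = 5.6
  Final exam 88 × 0.13 = 11.44
  Oral exam 84 × 0.05 = 4.2
  Peer review 44 × 0.38 = 16.72
  Portfolio 69 × 0.23 = 15.87
  Quizzes 69 × 0.06 = 4.14
Sum = 62.295
62.295 is ≥ 51 and < 62.5 → Pass

Pass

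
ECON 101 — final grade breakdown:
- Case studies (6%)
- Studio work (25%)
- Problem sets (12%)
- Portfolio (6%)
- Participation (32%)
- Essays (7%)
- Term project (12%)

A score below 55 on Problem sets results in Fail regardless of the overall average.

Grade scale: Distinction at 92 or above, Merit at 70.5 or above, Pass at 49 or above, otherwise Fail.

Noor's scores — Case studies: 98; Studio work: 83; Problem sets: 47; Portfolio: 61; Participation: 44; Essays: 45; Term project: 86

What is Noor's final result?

Problem sets score 47 < 55: minimum not met.
Weighted total:
  Case studies 98 × 0.06 = 5.88
  Studio work 83 × 0.25 = 20.75
  Problem sets 47 × 0.12 = 5.64
  Portfolio 61 × 0.06 = 3.66
  Participation 44 × 0.32 = 14.08
  Essays 45 × 0.07 = 3.15
  Term project 86 × 0.12 = 10.32
Sum = 63.48
Because the Problem sets minimum was not met, the result is Fail.

Fail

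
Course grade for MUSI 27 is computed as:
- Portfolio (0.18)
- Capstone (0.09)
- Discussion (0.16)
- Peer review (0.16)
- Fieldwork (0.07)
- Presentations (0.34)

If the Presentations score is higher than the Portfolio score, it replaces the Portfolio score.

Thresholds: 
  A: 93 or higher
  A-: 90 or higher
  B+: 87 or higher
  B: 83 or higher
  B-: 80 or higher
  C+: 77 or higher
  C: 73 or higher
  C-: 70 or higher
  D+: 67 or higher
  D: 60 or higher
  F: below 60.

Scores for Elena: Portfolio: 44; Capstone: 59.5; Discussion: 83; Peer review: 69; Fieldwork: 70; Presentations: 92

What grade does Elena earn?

B-

Presentations (92) > Portfolio (44), so Portfolio counts as 92.
Weighted total:
  Portfolio 92 × 0.18 = 16.56
  Capstone 59.5 × 0.09 = 5.355
  Discussion 83 × 0.16 = 13.28
  Peer review 69 × 0.16 = 11.04
  Fieldwork 70 × 0.07 = 4.9
  Presentations 92 × 0.34 = 31.28
Sum = 82.415
82.415 is ≥ 80 and < 83 → B-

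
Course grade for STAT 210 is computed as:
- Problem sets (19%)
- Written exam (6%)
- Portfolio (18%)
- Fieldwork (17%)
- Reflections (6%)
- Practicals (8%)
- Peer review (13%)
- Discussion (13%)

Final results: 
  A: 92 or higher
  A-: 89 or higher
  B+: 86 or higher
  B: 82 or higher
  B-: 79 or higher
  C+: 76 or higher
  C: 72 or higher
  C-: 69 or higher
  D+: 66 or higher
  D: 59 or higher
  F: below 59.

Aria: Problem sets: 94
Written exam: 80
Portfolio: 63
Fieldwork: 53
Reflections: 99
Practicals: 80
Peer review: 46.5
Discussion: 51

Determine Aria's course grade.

Weighted total:
  Problem sets 94 × 0.19 = 17.86
  Written exam 80 × 0.06 = 4.8
  Portfolio 63 × 0.18 = 11.34
  Fieldwork 53 × 0.17 = 9.01
  Reflections 99 × 0.06 = 5.94
  Practicals 80 × 0.08 = 6.4
  Peer review 46.5 × 0.13 = 6.045
  Discussion 51 × 0.13 = 6.63
Sum = 68.025
68.025 is ≥ 66 and < 69 → D+

D+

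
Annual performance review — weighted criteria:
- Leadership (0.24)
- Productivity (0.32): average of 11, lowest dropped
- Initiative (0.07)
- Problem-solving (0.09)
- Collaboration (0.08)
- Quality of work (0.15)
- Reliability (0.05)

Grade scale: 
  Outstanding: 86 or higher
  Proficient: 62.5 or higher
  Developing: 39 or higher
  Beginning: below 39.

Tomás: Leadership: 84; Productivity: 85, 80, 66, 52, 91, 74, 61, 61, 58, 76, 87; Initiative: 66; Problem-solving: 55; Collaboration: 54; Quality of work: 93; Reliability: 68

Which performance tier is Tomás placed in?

Proficient

Productivity: drop 52 → average of remaining 10 = 739/10 = 73.9
Weighted total:
  Leadership 84 × 0.24 = 20.16
  Productivity 73.9 × 0.32 = 23.648
  Initiative 66 × 0.07 = 4.62
  Problem-solving 55 × 0.09 = 4.95
  Collaboration 54 × 0.08 = 4.32
  Quality of work 93 × 0.15 = 13.95
  Reliability 68 × 0.05 = 3.4
Sum = 75.048
75.048 is ≥ 62.5 and < 86 → Proficient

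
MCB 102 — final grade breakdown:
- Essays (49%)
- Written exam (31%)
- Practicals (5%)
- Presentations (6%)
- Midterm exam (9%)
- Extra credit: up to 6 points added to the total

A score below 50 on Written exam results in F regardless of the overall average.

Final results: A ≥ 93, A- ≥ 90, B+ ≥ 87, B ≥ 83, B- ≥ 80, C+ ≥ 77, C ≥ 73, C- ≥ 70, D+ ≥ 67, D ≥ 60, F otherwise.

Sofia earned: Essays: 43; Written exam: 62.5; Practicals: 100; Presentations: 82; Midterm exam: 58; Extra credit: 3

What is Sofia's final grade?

Written exam score 62.5 ≥ 50: minimum met.
Weighted total:
  Essays 43 × 0.49 = 21.07
  Written exam 62.5 × 0.31 = 19.375
  Practicals 100 × 0.05 = 5
  Presentations 82 × 0.06 = 4.92
  Midterm exam 58 × 0.09 = 5.22
Sum = 55.585
Extra credit: 55.585 + 3 = 58.585
58.585 < 60 → F

F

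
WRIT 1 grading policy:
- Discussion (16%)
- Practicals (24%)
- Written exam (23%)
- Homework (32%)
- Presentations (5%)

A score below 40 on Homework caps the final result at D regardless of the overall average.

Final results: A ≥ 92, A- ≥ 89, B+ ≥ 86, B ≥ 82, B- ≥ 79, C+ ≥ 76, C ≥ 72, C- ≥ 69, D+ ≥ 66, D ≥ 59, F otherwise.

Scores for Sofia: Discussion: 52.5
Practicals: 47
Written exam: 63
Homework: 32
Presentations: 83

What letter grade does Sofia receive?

Homework score 32 < 40: minimum not met.
Weighted total:
  Discussion 52.5 × 0.16 = 8.4
  Practicals 47 × 0.24 = 11.28
  Written exam 63 × 0.23 = 14.49
  Homework 32 × 0.32 = 10.24
  Presentations 83 × 0.05 = 4.15
Sum = 48.56
48.56 would be F; cap at D applies → F.

F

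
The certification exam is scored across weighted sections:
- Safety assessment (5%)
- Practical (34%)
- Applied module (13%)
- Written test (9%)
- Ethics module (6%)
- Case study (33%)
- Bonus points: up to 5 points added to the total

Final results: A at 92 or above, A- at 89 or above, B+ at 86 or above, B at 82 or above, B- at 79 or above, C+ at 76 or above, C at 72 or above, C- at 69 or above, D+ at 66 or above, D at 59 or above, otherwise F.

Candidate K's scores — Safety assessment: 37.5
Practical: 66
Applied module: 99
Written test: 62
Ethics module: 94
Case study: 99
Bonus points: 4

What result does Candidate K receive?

B

Weighted total:
  Safety assessment 37.5 × 0.05 = 1.875
  Practical 66 × 0.34 = 22.44
  Applied module 99 × 0.13 = 12.87
  Written test 62 × 0.09 = 5.58
  Ethics module 94 × 0.06 = 5.64
  Case study 99 × 0.33 = 32.67
Sum = 81.075
Bonus points: 81.075 + 4 = 85.075
85.075 is ≥ 82 and < 86 → B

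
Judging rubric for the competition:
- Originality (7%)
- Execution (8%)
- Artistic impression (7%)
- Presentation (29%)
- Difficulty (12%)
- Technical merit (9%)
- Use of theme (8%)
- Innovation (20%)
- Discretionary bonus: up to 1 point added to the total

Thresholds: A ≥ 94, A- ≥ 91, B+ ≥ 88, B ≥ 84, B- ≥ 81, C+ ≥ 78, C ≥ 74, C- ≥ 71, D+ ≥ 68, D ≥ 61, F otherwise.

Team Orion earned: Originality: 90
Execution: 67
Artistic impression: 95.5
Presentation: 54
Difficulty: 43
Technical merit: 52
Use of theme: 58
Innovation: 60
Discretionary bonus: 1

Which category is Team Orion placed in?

D

Weighted total:
  Originality 90 × 0.07 = 6.3
  Execution 67 × 0.08 = 5.36
  Artistic impression 95.5 × 0.07 = 6.685
  Presentation 54 × 0.29 = 15.66
  Difficulty 43 × 0.12 = 5.16
  Technical merit 52 × 0.09 = 4.68
  Use of theme 58 × 0.08 = 4.64
  Innovation 60 × 0.2 = 12
Sum = 60.485
Discretionary bonus: 60.485 + 1 = 61.485
61.485 is ≥ 61 and < 68 → D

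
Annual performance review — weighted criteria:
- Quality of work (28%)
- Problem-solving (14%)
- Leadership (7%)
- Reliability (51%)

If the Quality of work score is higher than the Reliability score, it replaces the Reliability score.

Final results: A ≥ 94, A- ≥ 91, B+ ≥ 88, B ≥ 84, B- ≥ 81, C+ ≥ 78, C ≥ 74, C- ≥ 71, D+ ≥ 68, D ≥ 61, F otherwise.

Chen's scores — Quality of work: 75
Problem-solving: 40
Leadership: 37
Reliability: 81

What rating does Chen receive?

D+

Quality of work (75) ≤ Reliability (81), so Reliability stays at 81.
Weighted total:
  Quality of work 75 × 0.28 = 21
  Problem-solving 40 × 0.14 = 5.6
  Leadership 37 × 0.07 = 2.59
  Reliability 81 × 0.51 = 41.31
Sum = 70.5
70.5 is ≥ 68 and < 71 → D+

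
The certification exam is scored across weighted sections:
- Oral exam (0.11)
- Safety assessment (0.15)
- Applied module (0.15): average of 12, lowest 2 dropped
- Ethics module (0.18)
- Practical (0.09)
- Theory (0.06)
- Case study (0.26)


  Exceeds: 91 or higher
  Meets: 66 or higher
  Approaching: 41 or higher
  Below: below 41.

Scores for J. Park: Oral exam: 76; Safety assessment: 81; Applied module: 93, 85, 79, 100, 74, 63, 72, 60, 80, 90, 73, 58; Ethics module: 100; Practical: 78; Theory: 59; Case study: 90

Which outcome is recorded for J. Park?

Applied module: drop 58, 60 → average of remaining 10 = 809/10 = 80.9
Weighted total:
  Oral exam 76 × 0.11 = 8.36
  Safety assessment 81 × 0.15 = 12.15
  Applied module 80.9 × 0.15 = 12.135
  Ethics module 100 × 0.18 = 18
  Practical 78 × 0.09 = 7.02
  Theory 59 × 0.06 = 3.54
  Case study 90 × 0.26 = 23.4
Sum = 84.605
84.605 is ≥ 66 and < 91 → Meets

Meets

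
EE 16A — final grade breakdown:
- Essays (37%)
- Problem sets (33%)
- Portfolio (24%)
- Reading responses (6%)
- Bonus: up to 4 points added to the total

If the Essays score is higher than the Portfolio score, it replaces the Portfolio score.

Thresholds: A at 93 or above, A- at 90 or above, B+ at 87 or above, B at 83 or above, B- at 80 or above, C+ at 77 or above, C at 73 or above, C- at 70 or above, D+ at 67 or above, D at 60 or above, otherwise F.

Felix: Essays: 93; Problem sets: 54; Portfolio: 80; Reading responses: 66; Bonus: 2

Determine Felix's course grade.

Essays (93) > Portfolio (80), so Portfolio counts as 93.
Weighted total:
  Essays 93 × 0.37 = 34.41
  Problem sets 54 × 0.33 = 17.82
  Portfolio 93 × 0.24 = 22.32
  Reading responses 66 × 0.06 = 3.96
Sum = 78.51
Bonus: 78.51 + 2 = 80.51
80.51 is ≥ 80 and < 83 → B-

B-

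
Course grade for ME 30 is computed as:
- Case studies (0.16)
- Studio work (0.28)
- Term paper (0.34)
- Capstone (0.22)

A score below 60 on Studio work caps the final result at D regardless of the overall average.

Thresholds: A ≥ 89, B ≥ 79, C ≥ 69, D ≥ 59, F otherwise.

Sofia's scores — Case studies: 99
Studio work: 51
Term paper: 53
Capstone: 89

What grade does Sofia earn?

Studio work score 51 < 60: minimum not met.
Weighted total:
  Case studies 99 × 0.16 = 15.84
  Studio work 51 × 0.28 = 14.28
  Term paper 53 × 0.34 = 18.02
  Capstone 89 × 0.22 = 19.58
Sum = 67.72
67.72 would be D; cap at D applies → D.

D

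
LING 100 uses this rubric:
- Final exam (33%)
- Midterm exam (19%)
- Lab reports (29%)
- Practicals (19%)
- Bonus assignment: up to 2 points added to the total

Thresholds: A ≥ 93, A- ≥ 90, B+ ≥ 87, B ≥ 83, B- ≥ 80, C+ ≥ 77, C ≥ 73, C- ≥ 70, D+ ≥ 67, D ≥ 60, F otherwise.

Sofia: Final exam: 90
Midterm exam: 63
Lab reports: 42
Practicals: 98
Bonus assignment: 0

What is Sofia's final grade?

Weighted total:
  Final exam 90 × 0.33 = 29.7
  Midterm exam 63 × 0.19 = 11.97
  Lab reports 42 × 0.29 = 12.18
  Practicals 98 × 0.19 = 18.62
Sum = 72.47
Bonus assignment: 72.47 + 0 = 72.47
72.47 is ≥ 70 and < 73 → C-

C-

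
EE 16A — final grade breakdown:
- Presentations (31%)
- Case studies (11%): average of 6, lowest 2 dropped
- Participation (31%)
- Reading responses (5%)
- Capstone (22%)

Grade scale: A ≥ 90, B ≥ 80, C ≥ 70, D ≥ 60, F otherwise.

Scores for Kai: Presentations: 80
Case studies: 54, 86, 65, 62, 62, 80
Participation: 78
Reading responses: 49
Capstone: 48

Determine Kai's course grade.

Case studies: drop 54, 62 → average of remaining 4 = 293/4 = 73.25
Weighted total:
  Presentations 80 × 0.31 = 24.8
  Case studies 73.25 × 0.11 = 8.0575
  Participation 78 × 0.31 = 24.18
  Reading responses 49 × 0.05 = 2.45
  Capstone 48 × 0.22 = 10.56
Sum = 70.0475
70.0475 is ≥ 70 and < 80 → C

C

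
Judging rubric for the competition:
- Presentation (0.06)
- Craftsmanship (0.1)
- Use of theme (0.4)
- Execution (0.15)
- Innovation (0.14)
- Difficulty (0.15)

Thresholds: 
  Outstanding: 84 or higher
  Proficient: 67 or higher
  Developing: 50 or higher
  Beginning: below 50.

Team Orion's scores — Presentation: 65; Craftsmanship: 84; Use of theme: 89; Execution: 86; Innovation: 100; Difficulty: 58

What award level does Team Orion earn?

Proficient

Weighted total:
  Presentation 65 × 0.06 = 3.9
  Craftsmanship 84 × 0.1 = 8.4
  Use of theme 89 × 0.4 = 35.6
  Execution 86 × 0.15 = 12.9
  Innovation 100 × 0.14 = 14
  Difficulty 58 × 0.15 = 8.7
Sum = 83.5
83.5 is ≥ 67 and < 84 → Proficient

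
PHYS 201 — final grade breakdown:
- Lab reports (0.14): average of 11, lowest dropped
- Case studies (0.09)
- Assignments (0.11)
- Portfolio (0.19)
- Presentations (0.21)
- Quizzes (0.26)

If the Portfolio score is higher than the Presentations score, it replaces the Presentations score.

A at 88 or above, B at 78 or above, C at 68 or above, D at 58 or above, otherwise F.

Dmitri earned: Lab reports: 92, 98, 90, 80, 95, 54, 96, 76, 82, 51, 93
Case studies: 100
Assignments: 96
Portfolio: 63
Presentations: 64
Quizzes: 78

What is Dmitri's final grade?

C

Lab reports: drop 51 → average of remaining 10 = 856/10 = 85.6
Portfolio (63) ≤ Presentations (64), so Presentations stays at 64.
Weighted total:
  Lab reports 85.6 × 0.14 = 11.984
  Case studies 100 × 0.09 = 9
  Assignments 96 × 0.11 = 10.56
  Portfolio 63 × 0.19 = 11.97
  Presentations 64 × 0.21 = 13.44
  Quizzes 78 × 0.26 = 20.28
Sum = 77.234
77.234 is ≥ 68 and < 78 → C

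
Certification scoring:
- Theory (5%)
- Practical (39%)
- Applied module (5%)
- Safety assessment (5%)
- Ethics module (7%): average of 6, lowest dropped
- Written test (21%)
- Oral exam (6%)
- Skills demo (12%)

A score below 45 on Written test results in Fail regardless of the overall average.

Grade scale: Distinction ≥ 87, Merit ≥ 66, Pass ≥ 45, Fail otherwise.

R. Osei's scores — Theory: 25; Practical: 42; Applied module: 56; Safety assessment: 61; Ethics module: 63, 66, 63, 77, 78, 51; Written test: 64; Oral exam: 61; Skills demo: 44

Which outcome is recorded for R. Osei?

Ethics module: drop 51 → average of remaining 5 = 347/5 = 69.4
Written test score 64 ≥ 45: minimum met.
Weighted total:
  Theory 25 × 0.05 = 1.25
  Practical 42 × 0.39 = 16.38
  Applied module 56 × 0.05 = 2.8
  Safety assessment 61 × 0.05 = 3.05
  Ethics module 69.4 × 0.07 = 4.858
  Written test 64 × 0.21 = 13.44
  Oral exam 61 × 0.06 = 3.66
  Skills demo 44 × 0.12 = 5.28
Sum = 50.718
50.718 is ≥ 45 and < 66 → Pass

Pass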